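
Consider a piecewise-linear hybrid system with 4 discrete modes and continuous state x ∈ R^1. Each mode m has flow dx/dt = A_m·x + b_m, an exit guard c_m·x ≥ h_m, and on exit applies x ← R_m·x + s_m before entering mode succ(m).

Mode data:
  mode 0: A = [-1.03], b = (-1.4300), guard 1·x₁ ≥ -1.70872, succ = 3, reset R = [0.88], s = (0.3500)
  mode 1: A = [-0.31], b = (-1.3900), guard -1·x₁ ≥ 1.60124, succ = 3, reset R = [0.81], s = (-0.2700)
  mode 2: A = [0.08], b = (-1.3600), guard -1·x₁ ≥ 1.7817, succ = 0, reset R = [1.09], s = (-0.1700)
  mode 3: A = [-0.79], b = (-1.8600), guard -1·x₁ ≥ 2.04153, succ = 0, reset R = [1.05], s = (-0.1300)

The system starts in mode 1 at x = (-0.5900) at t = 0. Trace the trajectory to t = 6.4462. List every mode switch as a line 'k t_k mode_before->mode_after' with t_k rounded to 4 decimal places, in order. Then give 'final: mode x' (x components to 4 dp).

1 0.9700 1->3
2 2.1382 3->0
3 3.1250 0->3
4 4.8273 3->0
5 5.8141 0->3
final: 3 -1.6257

Mode 1: guard c·x = 1.6012 hit at Δt = 0.9700 (t = 0.9700), x⁻ = (-1.6012) → reset → x⁺ = (-1.5670), jump to mode 3
Mode 3: guard c·x = 2.0415 hit at Δt = 1.1682 (t = 2.1382), x⁻ = (-2.0415) → reset → x⁺ = (-2.2736), jump to mode 0
Mode 0: guard c·x = -1.7087 hit at Δt = 0.9868 (t = 3.1250), x⁻ = (-1.7087) → reset → x⁺ = (-1.1537), jump to mode 3
Mode 3: guard c·x = 2.0415 hit at Δt = 1.7023 (t = 4.8273), x⁻ = (-2.0415) → reset → x⁺ = (-2.2736), jump to mode 0
Mode 0: guard c·x = -1.7087 hit at Δt = 0.9868 (t = 5.8141), x⁻ = (-1.7087) → reset → x⁺ = (-1.1537), jump to mode 3
Mode 3: flow for 0.6321 to horizon, guard not reached → x = (-1.6257)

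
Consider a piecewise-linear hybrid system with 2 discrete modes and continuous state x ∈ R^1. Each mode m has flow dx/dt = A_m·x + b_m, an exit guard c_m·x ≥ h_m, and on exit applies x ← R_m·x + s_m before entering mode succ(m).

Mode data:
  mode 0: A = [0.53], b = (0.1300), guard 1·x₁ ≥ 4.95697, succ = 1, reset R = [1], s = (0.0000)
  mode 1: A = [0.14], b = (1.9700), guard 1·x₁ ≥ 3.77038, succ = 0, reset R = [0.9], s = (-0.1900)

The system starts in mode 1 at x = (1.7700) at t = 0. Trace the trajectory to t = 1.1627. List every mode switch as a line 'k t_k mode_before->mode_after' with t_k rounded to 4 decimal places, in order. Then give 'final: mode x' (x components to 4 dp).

Mode 1: guard c·x = 3.7704 hit at Δt = 0.8494 (t = 0.8494), x⁻ = (3.7704) → reset → x⁺ = (3.2033), jump to mode 0
Mode 0: flow for 0.3133 to horizon, guard not reached → x = (3.8263)

1 0.8494 1->0
final: 0 3.8263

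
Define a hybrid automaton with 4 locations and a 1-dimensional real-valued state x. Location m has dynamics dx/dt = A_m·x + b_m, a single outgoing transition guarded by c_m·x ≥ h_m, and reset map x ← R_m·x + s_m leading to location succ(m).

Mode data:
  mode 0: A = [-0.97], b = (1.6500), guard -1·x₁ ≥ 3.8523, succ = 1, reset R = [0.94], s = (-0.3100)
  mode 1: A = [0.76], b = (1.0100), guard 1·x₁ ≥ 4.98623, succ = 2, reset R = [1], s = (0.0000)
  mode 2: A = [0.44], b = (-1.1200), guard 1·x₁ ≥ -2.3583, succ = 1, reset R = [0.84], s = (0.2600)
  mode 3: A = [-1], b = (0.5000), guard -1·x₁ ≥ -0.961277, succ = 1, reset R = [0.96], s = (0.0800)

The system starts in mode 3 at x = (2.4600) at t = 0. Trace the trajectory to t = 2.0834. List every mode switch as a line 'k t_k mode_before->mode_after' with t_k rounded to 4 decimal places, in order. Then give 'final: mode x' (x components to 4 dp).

Mode 3: guard c·x = -0.9613 hit at Δt = 1.4467 (t = 1.4467), x⁻ = (0.9613) → reset → x⁺ = (1.0028), jump to mode 1
Mode 1: flow for 0.6367 to horizon, guard not reached → x = (2.4541)

1 1.4467 3->1
final: 1 2.4541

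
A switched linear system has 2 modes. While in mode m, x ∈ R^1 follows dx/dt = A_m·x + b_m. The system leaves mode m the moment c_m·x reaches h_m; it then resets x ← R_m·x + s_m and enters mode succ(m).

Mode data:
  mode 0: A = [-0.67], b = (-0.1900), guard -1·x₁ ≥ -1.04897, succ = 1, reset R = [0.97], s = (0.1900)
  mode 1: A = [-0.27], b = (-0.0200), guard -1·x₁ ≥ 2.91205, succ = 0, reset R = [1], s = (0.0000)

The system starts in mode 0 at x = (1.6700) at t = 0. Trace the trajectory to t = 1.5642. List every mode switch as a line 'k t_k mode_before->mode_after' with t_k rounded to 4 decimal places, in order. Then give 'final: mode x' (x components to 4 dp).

Mode 0: guard c·x = -1.0490 hit at Δt = 0.5710 (t = 0.5710), x⁻ = (1.0490) → reset → x⁺ = (1.2075), jump to mode 1
Mode 1: flow for 0.9932 to horizon, guard not reached → x = (0.9061)

1 0.5710 0->1
final: 1 0.9061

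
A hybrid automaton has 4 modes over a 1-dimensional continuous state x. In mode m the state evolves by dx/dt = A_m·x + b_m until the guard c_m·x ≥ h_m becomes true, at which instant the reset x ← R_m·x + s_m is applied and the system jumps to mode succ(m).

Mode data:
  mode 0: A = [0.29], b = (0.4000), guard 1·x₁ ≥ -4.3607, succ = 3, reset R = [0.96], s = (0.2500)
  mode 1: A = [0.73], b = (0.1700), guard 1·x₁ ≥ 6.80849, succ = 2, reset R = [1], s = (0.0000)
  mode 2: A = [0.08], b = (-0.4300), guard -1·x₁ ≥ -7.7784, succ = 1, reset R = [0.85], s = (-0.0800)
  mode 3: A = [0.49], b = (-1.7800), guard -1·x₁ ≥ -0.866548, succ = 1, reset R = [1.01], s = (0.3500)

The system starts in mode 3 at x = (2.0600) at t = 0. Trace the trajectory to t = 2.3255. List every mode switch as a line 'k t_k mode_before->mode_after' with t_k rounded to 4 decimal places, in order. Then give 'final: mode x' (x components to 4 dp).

Mode 3: guard c·x = -0.8665 hit at Δt = 1.1524 (t = 1.1524), x⁻ = (0.8665) → reset → x⁺ = (1.2252), jump to mode 1
Mode 1: flow for 1.1731 to horizon, guard not reached → x = (3.2003)

1 1.1524 3->1
final: 1 3.2003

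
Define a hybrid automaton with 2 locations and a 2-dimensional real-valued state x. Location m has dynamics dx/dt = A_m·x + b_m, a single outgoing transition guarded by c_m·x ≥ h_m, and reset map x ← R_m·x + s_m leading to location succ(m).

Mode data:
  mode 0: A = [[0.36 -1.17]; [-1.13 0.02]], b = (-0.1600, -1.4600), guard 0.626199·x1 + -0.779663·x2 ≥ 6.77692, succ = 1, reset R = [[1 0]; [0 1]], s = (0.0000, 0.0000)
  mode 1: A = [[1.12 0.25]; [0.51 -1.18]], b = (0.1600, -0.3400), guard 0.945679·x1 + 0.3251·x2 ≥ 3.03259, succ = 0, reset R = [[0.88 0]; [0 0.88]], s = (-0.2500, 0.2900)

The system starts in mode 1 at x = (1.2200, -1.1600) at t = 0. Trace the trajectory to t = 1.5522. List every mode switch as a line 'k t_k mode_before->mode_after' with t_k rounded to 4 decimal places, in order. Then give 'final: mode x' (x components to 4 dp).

1 0.8628 1->0
final: 0 4.3330 -3.2110

Mode 1: guard c·x = 3.0326 hit at Δt = 0.8628 (t = 0.8628), x⁻ = (3.2053, 0.0044) → reset → x⁺ = (2.5706, 0.2939), jump to mode 0
Mode 0: flow for 0.6894 to horizon, guard not reached → x = (4.3330, -3.2110)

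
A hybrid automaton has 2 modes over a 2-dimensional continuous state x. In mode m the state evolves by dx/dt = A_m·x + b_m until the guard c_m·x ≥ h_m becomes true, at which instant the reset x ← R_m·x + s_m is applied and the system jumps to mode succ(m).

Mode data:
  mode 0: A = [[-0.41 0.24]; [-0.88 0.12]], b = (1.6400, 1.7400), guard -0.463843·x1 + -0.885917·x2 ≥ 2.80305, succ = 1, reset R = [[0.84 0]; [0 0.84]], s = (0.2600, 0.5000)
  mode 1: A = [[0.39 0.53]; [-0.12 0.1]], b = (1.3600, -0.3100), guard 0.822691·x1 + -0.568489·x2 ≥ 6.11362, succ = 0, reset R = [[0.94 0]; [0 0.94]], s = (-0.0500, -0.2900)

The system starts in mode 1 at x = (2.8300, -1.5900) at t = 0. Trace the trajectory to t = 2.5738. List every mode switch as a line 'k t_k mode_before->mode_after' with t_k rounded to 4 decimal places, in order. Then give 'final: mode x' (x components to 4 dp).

1 1.4332 1->0
2 2.2056 0->1
final: 1 3.8589 -4.3525

Mode 1: guard c·x = 6.1136 hit at Δt = 1.4332 (t = 1.4332), x⁻ = (5.3193, -3.0563) → reset → x⁺ = (4.9501, -3.1630), jump to mode 0
Mode 0: guard c·x = 2.8030 hit at Δt = 0.7724 (t = 2.2056), x⁻ = (4.0081, -5.2626) → reset → x⁺ = (3.6268, -3.9206), jump to mode 1
Mode 1: flow for 0.3682 to horizon, guard not reached → x = (3.8589, -4.3525)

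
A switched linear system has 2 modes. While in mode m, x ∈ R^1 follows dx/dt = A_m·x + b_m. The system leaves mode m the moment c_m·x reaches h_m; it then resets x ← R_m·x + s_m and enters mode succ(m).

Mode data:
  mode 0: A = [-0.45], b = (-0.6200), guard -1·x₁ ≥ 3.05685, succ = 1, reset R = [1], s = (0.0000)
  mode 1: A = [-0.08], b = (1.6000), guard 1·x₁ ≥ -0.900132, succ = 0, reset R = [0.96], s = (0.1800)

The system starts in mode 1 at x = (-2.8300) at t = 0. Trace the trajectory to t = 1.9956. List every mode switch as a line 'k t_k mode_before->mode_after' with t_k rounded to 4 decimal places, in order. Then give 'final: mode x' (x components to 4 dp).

Mode 1: guard c·x = -0.9001 hit at Δt = 1.1040 (t = 1.1040), x⁻ = (-0.9001) → reset → x⁺ = (-0.6841), jump to mode 0
Mode 0: flow for 0.8916 to horizon, guard not reached → x = (-0.9134)

1 1.1040 1->0
final: 0 -0.9134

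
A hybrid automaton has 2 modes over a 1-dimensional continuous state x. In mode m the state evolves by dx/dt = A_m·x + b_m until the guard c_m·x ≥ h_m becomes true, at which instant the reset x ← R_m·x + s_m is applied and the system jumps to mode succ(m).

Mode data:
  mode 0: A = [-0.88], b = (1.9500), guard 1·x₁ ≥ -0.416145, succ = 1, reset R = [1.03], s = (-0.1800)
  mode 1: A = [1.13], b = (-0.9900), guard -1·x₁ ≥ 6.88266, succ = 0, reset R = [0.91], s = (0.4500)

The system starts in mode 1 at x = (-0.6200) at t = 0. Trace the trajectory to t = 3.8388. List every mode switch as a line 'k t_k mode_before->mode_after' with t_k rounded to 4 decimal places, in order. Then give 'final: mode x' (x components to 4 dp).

1 1.4566 1->0
2 2.7240 0->1
final: 1 -4.3568

Mode 1: guard c·x = 6.8827 hit at Δt = 1.4566 (t = 1.4566), x⁻ = (-6.8827) → reset → x⁺ = (-5.8132), jump to mode 0
Mode 0: guard c·x = -0.4161 hit at Δt = 1.2674 (t = 2.7240), x⁻ = (-0.4161) → reset → x⁺ = (-0.6086), jump to mode 1
Mode 1: flow for 1.1148 to horizon, guard not reached → x = (-4.3568)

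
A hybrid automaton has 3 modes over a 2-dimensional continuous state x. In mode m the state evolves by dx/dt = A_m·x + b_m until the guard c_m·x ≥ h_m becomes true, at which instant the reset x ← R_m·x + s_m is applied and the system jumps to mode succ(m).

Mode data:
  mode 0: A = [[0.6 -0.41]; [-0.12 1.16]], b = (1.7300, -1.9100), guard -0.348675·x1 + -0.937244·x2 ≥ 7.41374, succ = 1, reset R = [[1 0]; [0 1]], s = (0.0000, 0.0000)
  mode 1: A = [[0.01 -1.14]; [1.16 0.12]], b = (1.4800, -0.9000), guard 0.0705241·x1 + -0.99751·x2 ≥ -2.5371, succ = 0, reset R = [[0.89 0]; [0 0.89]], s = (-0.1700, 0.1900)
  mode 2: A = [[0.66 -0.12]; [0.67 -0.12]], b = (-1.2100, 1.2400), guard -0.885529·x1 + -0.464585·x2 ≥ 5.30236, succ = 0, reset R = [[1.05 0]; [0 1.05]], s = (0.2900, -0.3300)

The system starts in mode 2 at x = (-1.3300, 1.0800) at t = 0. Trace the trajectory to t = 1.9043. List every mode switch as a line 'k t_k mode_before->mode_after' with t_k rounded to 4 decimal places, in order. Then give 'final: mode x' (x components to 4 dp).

Mode 2: guard c·x = 5.3024 hit at Δt = 1.3032 (t = 1.3032), x⁻ = (-5.8406, -0.2805) → reset → x⁺ = (-5.8426, -0.6246), jump to mode 0
Mode 0: flow for 0.6011 to horizon, guard not reached → x = (-6.7402, -2.2630)

1 1.3032 2->0
final: 0 -6.7402 -2.2630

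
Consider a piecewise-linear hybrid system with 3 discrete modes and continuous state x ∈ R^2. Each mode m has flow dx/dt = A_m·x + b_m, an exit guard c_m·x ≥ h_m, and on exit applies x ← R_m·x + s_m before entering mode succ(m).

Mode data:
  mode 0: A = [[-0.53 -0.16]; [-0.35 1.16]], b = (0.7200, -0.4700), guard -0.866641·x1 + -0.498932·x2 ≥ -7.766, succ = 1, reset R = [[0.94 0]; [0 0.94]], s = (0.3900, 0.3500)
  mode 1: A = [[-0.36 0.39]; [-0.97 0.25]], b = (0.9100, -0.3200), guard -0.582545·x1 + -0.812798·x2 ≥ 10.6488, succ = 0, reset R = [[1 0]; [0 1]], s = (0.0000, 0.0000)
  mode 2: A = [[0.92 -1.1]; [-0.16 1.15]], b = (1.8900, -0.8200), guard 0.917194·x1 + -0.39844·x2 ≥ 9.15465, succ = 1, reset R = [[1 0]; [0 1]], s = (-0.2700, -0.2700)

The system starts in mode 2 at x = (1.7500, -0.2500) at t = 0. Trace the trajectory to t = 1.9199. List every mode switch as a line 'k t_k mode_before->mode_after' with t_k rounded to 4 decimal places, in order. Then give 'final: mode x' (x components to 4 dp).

1 0.9190 2->1
final: 1 3.9876 -11.7448

Mode 2: guard c·x = 9.1547 hit at Δt = 0.9190 (t = 0.9190), x⁻ = (8.6419, -3.0829) → reset → x⁺ = (8.3719, -3.3529), jump to mode 1
Mode 1: flow for 1.0009 to horizon, guard not reached → x = (3.9876, -11.7448)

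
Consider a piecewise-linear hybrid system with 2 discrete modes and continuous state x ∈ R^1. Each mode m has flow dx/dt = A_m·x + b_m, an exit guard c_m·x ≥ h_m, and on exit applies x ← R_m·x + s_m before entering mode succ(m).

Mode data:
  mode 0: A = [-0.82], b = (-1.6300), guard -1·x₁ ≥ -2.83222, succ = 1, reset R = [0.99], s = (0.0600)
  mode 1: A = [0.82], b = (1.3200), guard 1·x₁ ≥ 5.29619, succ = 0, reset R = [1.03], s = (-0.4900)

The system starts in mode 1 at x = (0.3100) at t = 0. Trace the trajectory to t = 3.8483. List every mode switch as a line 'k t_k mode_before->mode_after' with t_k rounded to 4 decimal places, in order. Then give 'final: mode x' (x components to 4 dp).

1 1.5612 1->0
2 2.0080 0->1
3 2.5375 1->0
4 2.9843 0->1
5 3.5138 1->0
final: 0 3.2970

Mode 1: guard c·x = 5.2962 hit at Δt = 1.5612 (t = 1.5612), x⁻ = (5.2962) → reset → x⁺ = (4.9651), jump to mode 0
Mode 0: guard c·x = -2.8322 hit at Δt = 0.4468 (t = 2.0080), x⁻ = (2.8322) → reset → x⁺ = (2.8639), jump to mode 1
Mode 1: guard c·x = 5.2962 hit at Δt = 0.5295 (t = 2.5375), x⁻ = (5.2962) → reset → x⁺ = (4.9651), jump to mode 0
Mode 0: guard c·x = -2.8322 hit at Δt = 0.4468 (t = 2.9843), x⁻ = (2.8322) → reset → x⁺ = (2.8639), jump to mode 1
Mode 1: guard c·x = 5.2962 hit at Δt = 0.5295 (t = 3.5138), x⁻ = (5.2962) → reset → x⁺ = (4.9651), jump to mode 0
Mode 0: flow for 0.3345 to horizon, guard not reached → x = (3.2970)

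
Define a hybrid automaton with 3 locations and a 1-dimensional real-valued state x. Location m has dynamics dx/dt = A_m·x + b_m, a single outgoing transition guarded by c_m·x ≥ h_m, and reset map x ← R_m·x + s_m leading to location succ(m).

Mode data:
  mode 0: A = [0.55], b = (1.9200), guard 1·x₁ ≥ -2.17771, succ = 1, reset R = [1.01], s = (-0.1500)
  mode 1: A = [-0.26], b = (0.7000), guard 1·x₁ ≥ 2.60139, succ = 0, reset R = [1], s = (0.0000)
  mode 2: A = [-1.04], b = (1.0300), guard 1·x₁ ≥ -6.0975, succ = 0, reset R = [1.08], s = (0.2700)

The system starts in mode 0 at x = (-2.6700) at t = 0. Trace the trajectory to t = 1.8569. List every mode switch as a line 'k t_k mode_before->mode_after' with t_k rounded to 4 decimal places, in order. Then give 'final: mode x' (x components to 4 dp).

Mode 0: guard c·x = -2.1777 hit at Δt = 0.8542 (t = 0.8542), x⁻ = (-2.1777) → reset → x⁺ = (-2.3495), jump to mode 1
Mode 1: flow for 1.0027 to horizon, guard not reached → x = (-1.1924)

1 0.8542 0->1
final: 1 -1.1924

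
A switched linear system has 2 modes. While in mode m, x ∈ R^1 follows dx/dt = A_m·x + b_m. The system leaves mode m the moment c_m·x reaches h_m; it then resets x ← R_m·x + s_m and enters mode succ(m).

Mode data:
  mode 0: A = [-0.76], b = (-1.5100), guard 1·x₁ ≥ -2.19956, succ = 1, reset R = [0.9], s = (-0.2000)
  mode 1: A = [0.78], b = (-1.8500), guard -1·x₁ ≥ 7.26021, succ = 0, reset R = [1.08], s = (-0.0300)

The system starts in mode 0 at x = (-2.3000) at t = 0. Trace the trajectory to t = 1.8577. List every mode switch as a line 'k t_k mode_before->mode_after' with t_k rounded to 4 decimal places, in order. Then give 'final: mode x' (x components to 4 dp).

Mode 0: guard c·x = -2.1996 hit at Δt = 0.5089 (t = 0.5089), x⁻ = (-2.1996) → reset → x⁺ = (-2.1796), jump to mode 1
Mode 1: guard c·x = 7.2602 hit at Δt = 0.9611 (t = 1.4700), x⁻ = (-7.2602) → reset → x⁺ = (-7.8710), jump to mode 0
Mode 0: flow for 0.3877 to horizon, guard not reached → x = (-6.3692)

1 0.5089 0->1
2 1.4700 1->0
final: 0 -6.3692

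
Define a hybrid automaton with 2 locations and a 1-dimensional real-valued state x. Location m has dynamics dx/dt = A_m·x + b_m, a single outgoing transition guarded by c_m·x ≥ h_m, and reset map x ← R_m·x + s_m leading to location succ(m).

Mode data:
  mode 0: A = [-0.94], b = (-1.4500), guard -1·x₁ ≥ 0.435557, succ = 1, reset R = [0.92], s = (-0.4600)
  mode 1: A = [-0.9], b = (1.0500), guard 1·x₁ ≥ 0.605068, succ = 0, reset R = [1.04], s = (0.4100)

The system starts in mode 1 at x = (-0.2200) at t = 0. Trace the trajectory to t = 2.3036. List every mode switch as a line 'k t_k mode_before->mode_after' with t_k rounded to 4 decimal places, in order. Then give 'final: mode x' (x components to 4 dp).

1 1.0043 1->0
2 1.9052 0->1
final: 1 -0.2498

Mode 1: guard c·x = 0.6051 hit at Δt = 1.0043 (t = 1.0043), x⁻ = (0.6051) → reset → x⁺ = (1.0393), jump to mode 0
Mode 0: guard c·x = 0.4356 hit at Δt = 0.9009 (t = 1.9052), x⁻ = (-0.4356) → reset → x⁺ = (-0.8607), jump to mode 1
Mode 1: flow for 0.3984 to horizon, guard not reached → x = (-0.2498)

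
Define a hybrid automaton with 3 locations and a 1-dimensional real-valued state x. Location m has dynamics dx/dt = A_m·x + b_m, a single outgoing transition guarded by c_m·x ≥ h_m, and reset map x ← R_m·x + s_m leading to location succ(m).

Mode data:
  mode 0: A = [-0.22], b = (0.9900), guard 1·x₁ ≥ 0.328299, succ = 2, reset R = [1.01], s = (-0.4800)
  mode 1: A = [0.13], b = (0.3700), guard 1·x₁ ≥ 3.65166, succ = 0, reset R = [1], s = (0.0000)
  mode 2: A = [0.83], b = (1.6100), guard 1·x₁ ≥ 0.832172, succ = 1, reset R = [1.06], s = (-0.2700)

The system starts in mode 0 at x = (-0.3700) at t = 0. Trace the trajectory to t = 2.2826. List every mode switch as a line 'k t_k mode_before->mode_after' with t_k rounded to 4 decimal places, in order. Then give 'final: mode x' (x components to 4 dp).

1 0.7035 0->2
2 1.2295 2->1
final: 1 1.1195

Mode 0: guard c·x = 0.3283 hit at Δt = 0.7035 (t = 0.7035), x⁻ = (0.3283) → reset → x⁺ = (-0.1484), jump to mode 2
Mode 2: guard c·x = 0.8322 hit at Δt = 0.5260 (t = 1.2295), x⁻ = (0.8322) → reset → x⁺ = (0.6121), jump to mode 1
Mode 1: flow for 1.0531 to horizon, guard not reached → x = (1.1195)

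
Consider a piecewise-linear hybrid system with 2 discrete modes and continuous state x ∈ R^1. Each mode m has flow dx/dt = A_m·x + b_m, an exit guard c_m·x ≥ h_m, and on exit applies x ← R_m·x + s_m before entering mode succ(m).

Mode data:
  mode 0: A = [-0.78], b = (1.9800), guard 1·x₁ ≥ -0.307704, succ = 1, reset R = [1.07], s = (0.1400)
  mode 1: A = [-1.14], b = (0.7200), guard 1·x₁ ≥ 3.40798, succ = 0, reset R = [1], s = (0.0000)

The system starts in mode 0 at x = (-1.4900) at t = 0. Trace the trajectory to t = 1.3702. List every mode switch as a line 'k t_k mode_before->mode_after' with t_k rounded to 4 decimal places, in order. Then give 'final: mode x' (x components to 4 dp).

Mode 0: guard c·x = -0.3077 hit at Δt = 0.4454 (t = 0.4454), x⁻ = (-0.3077) → reset → x⁺ = (-0.1892), jump to mode 1
Mode 1: flow for 0.9248 to horizon, guard not reached → x = (0.3456)

1 0.4454 0->1
final: 1 0.3456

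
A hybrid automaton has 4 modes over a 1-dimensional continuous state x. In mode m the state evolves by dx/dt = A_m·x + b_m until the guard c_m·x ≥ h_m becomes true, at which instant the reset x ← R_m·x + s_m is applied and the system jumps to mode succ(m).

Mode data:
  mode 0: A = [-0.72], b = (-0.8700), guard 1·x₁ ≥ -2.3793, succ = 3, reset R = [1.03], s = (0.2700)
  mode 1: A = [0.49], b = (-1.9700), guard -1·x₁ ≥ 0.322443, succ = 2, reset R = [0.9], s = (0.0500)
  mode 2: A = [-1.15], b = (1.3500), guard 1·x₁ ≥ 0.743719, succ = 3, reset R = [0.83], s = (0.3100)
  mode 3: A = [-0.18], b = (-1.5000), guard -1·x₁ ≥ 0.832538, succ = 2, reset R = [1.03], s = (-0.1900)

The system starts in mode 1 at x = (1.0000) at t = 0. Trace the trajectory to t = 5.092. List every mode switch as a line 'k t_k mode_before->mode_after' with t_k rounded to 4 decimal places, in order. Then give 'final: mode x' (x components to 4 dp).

1 0.7411 1->2
2 1.7759 2->3
3 2.9468 3->2
4 4.3743 2->3
final: 3 -0.1949

Mode 1: guard c·x = 0.3224 hit at Δt = 0.7411 (t = 0.7411), x⁻ = (-0.3224) → reset → x⁺ = (-0.2402), jump to mode 2
Mode 2: guard c·x = 0.7437 hit at Δt = 1.0348 (t = 1.7759), x⁻ = (0.7437) → reset → x⁺ = (0.9273), jump to mode 3
Mode 3: guard c·x = 0.8325 hit at Δt = 1.1709 (t = 2.9468), x⁻ = (-0.8325) → reset → x⁺ = (-1.0475), jump to mode 2
Mode 2: guard c·x = 0.7437 hit at Δt = 1.4275 (t = 4.3743), x⁻ = (0.7437) → reset → x⁺ = (0.9273), jump to mode 3
Mode 3: flow for 0.7177 to horizon, guard not reached → x = (-0.1949)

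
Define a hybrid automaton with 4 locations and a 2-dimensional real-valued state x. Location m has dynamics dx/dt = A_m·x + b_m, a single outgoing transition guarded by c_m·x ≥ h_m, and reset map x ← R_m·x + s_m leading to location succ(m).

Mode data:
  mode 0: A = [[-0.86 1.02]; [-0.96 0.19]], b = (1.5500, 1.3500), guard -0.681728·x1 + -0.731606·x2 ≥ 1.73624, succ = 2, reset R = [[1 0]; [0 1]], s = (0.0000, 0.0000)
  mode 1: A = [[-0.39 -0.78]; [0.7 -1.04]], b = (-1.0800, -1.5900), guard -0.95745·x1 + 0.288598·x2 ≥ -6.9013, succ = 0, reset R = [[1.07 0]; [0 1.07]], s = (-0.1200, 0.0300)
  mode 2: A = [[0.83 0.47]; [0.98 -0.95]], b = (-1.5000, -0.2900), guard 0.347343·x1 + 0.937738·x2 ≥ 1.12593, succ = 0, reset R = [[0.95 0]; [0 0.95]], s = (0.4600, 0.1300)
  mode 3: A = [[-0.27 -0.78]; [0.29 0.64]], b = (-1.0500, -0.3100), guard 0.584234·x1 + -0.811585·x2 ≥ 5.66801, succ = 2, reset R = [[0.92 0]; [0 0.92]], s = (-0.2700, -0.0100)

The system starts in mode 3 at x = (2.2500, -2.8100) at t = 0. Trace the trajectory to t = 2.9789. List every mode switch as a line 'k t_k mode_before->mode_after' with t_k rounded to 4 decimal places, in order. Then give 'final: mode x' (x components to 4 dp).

1 0.9687 3->2
2 2.2521 2->0
final: 0 2.3040 -0.4409

Mode 3: guard c·x = 5.6680 hit at Δt = 0.9687 (t = 0.9687), x⁻ = (3.2867, -4.6179) → reset → x⁺ = (2.7537, -4.2585), jump to mode 2
Mode 2: guard c·x = 1.1259 hit at Δt = 1.2834 (t = 2.2521), x⁻ = (2.4959, 0.2762) → reset → x⁺ = (2.8311, 0.3924), jump to mode 0
Mode 0: flow for 0.7268 to horizon, guard not reached → x = (2.3040, -0.4409)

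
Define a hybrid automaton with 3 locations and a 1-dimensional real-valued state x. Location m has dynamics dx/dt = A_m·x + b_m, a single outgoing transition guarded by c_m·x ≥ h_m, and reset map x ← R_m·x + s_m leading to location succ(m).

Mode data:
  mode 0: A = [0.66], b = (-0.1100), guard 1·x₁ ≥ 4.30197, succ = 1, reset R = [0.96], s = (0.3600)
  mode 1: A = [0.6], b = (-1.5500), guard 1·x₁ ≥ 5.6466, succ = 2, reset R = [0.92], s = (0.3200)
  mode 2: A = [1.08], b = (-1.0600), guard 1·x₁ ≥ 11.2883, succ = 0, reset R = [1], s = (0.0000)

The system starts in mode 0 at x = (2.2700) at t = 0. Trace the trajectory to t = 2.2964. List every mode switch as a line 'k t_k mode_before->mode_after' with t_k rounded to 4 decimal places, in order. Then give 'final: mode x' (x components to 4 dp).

Mode 0: guard c·x = 4.3020 hit at Δt = 1.0243 (t = 1.0243), x⁻ = (4.3020) → reset → x⁺ = (4.4899), jump to mode 1
Mode 1: guard c·x = 5.6466 hit at Δt = 0.7903 (t = 1.8146), x⁻ = (5.6466) → reset → x⁺ = (5.5149), jump to mode 2
Mode 2: flow for 0.4818 to horizon, guard not reached → x = (8.6094)

1 1.0243 0->1
2 1.8146 1->2
final: 2 8.6094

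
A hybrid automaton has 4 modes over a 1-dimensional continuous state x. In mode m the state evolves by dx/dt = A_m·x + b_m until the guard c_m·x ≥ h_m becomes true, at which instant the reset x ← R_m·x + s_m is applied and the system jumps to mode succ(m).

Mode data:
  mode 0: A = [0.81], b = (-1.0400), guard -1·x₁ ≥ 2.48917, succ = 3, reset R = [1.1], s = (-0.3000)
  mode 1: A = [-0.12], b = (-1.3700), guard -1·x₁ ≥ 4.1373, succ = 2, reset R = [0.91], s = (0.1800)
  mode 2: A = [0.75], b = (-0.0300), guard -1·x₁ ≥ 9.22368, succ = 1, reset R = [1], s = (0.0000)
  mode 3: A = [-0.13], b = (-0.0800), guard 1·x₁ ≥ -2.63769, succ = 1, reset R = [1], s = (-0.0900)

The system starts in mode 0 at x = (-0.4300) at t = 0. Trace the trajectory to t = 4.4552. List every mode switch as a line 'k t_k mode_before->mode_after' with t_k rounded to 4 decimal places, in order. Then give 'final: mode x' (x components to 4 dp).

1 0.9742 0->3
2 2.3638 3->1
3 3.8389 1->2
final: 2 -5.7151

Mode 0: guard c·x = 2.4892 hit at Δt = 0.9742 (t = 0.9742), x⁻ = (-2.4892) → reset → x⁺ = (-3.0381), jump to mode 3
Mode 3: guard c·x = -2.6377 hit at Δt = 1.3896 (t = 2.3638), x⁻ = (-2.6377) → reset → x⁺ = (-2.7277), jump to mode 1
Mode 1: guard c·x = 4.1373 hit at Δt = 1.4751 (t = 3.8389), x⁻ = (-4.1373) → reset → x⁺ = (-3.5849), jump to mode 2
Mode 2: flow for 0.6163 to horizon, guard not reached → x = (-5.7151)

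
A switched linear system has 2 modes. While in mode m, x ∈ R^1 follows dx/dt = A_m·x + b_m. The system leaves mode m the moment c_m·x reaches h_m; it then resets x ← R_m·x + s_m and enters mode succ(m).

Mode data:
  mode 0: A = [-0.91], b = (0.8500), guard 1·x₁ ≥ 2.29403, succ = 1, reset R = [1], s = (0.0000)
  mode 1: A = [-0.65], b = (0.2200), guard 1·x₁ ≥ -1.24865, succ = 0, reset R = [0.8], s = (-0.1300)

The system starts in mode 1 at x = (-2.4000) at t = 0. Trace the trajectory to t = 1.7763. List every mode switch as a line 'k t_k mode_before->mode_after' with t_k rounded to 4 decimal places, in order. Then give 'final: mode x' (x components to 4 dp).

Mode 1: guard c·x = -1.2487 hit at Δt = 0.8392 (t = 0.8392), x⁻ = (-1.2487) → reset → x⁺ = (-1.1289), jump to mode 0
Mode 0: flow for 0.9371 to horizon, guard not reached → x = (0.0547)

1 0.8392 1->0
final: 0 0.0547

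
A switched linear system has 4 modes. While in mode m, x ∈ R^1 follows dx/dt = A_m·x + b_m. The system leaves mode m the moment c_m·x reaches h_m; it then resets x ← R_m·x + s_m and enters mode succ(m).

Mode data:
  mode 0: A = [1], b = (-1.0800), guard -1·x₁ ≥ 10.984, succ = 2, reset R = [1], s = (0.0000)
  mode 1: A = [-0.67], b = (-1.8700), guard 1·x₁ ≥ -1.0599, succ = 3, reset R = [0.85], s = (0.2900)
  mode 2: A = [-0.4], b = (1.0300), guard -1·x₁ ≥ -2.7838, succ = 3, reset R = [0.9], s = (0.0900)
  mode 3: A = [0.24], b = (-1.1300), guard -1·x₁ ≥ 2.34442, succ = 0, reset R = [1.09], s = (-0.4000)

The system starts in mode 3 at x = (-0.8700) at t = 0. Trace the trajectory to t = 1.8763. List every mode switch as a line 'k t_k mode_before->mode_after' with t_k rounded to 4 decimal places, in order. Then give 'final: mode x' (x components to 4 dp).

1 0.9772 3->0
final: 0 -8.8366

Mode 3: guard c·x = 2.3444 hit at Δt = 0.9772 (t = 0.9772), x⁻ = (-2.3444) → reset → x⁺ = (-2.9554), jump to mode 0
Mode 0: flow for 0.8991 to horizon, guard not reached → x = (-8.8366)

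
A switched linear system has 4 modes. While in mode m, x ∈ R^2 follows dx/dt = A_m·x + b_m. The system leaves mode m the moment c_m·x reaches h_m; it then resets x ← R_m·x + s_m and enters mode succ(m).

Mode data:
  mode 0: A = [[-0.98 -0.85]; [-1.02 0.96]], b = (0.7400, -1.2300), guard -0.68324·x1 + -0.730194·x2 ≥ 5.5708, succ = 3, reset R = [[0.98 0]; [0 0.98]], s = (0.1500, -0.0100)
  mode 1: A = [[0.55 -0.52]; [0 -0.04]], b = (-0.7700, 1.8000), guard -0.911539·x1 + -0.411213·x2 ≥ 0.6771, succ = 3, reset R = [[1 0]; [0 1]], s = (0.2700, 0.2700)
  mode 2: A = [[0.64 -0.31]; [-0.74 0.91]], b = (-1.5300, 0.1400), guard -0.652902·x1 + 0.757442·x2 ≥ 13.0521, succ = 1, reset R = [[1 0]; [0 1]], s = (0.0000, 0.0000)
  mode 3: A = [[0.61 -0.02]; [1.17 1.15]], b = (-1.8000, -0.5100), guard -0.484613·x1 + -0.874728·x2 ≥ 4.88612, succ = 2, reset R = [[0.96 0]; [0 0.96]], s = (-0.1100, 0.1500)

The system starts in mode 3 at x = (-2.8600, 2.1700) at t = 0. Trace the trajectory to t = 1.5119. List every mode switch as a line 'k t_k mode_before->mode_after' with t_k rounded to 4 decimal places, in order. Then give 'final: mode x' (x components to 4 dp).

Mode 3: guard c·x = 4.8861 hit at Δt = 0.8127 (t = 0.8127), x⁻ = (-6.6076, -1.9252) → reset → x⁺ = (-6.4533, -1.6982), jump to mode 2
Mode 2: flow for 0.6992 to horizon, guard not reached → x = (-11.4533, 3.0222)

1 0.8127 3->2
final: 2 -11.4533 3.0222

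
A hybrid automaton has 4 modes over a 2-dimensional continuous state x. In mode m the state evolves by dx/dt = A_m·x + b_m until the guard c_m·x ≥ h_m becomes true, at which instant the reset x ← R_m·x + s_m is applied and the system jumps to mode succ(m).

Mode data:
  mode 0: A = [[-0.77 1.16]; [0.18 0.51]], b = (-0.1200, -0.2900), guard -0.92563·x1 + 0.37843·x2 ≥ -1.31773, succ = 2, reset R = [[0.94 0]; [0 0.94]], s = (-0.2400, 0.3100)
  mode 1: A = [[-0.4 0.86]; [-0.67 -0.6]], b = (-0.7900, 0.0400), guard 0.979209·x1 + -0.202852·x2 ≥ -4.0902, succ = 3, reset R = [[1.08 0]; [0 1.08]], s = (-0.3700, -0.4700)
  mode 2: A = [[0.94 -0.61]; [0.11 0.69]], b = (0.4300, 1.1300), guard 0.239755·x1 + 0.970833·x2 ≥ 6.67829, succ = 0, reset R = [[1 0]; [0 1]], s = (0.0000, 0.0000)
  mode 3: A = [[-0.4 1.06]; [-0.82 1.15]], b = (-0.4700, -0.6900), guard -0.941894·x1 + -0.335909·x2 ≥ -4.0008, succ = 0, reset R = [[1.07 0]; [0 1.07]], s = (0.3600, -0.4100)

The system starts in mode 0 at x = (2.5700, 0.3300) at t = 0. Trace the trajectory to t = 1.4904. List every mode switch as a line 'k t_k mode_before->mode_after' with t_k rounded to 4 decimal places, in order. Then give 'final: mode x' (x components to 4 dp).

Mode 0: guard c·x = -1.3177 hit at Δt = 0.7782 (t = 0.7782), x⁻ = (1.6572, 0.5715) → reset → x⁺ = (1.3178, 0.8472), jump to mode 2
Mode 2: flow for 0.7122 to horizon, guard not reached → x = (2.0521, 2.5937)

1 0.7782 0->2
final: 2 2.0521 2.5937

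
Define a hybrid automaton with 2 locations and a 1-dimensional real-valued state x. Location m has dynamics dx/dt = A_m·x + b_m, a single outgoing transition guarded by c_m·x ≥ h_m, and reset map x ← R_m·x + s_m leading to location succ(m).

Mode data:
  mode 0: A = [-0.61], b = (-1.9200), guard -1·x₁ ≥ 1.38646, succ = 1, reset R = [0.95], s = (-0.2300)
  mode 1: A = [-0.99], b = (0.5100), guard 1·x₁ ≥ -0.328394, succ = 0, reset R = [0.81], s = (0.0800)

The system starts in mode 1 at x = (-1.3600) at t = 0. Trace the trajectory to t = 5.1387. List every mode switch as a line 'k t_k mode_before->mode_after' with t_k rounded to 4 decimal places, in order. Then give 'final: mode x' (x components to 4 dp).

Mode 1: guard c·x = -0.3284 hit at Δt = 0.8069 (t = 0.8069), x⁻ = (-0.3284) → reset → x⁺ = (-0.1860), jump to mode 0
Mode 0: guard c·x = 1.3865 hit at Δt = 0.8521 (t = 1.6590), x⁻ = (-1.3865) → reset → x⁺ = (-1.5471), jump to mode 1
Mode 1: guard c·x = -0.3284 hit at Δt = 0.9030 (t = 2.5620), x⁻ = (-0.3284) → reset → x⁺ = (-0.1860), jump to mode 0
Mode 0: guard c·x = 1.3865 hit at Δt = 0.8521 (t = 3.4141), x⁻ = (-1.3865) → reset → x⁺ = (-1.5471), jump to mode 1
Mode 1: guard c·x = -0.3284 hit at Δt = 0.9030 (t = 4.3171), x⁻ = (-0.3284) → reset → x⁺ = (-0.1860), jump to mode 0
Mode 0: flow for 0.8216 to horizon, guard not reached → x = (-1.3534)

1 0.8069 1->0
2 1.6590 0->1
3 2.5620 1->0
4 3.4141 0->1
5 4.3171 1->0
final: 0 -1.3534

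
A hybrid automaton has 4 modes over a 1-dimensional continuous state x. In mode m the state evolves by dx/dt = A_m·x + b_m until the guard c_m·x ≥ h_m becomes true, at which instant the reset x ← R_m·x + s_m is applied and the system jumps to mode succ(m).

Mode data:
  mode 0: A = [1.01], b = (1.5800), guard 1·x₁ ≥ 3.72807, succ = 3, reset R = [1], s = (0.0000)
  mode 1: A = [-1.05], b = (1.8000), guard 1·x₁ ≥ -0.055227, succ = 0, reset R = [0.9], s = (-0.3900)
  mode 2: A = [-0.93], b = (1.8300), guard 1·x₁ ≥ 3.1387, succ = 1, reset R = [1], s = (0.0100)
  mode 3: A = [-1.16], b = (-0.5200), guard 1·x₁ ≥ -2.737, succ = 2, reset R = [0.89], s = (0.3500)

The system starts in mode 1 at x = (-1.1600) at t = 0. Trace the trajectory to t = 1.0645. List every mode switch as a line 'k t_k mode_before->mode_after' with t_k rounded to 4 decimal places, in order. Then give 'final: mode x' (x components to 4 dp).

1 0.4620 1->0
final: 0 0.5024

Mode 1: guard c·x = -0.0552 hit at Δt = 0.4620 (t = 0.4620), x⁻ = (-0.0552) → reset → x⁺ = (-0.4397), jump to mode 0
Mode 0: flow for 0.6025 to horizon, guard not reached → x = (0.5024)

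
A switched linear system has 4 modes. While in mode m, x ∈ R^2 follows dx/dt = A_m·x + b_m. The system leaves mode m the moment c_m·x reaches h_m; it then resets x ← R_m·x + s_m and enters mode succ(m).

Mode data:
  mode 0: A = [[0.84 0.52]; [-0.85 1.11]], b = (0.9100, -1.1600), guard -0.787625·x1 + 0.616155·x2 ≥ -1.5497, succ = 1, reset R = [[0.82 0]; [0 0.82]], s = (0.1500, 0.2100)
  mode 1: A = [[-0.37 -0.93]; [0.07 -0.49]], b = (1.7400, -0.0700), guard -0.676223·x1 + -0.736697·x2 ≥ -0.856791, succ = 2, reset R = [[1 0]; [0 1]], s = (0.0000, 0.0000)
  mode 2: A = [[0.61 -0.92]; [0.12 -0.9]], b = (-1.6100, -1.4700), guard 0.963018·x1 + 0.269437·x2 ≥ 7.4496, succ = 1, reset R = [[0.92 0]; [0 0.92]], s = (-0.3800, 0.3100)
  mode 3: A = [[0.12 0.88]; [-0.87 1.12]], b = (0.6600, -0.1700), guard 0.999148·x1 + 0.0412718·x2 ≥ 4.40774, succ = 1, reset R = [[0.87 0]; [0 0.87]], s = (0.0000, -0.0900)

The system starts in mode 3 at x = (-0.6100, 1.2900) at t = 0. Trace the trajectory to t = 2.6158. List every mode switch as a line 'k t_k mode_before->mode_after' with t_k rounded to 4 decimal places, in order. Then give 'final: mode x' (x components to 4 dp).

Mode 3: guard c·x = 4.4077 hit at Δt = 1.5394 (t = 1.5394), x⁻ = (4.2618, 3.6231) → reset → x⁺ = (3.7078, 3.0621), jump to mode 1
Mode 1: flow for 1.0764 to horizon, guard not reached → x = (2.0493, 1.9040)

1 1.5394 3->1
final: 1 2.0493 1.9040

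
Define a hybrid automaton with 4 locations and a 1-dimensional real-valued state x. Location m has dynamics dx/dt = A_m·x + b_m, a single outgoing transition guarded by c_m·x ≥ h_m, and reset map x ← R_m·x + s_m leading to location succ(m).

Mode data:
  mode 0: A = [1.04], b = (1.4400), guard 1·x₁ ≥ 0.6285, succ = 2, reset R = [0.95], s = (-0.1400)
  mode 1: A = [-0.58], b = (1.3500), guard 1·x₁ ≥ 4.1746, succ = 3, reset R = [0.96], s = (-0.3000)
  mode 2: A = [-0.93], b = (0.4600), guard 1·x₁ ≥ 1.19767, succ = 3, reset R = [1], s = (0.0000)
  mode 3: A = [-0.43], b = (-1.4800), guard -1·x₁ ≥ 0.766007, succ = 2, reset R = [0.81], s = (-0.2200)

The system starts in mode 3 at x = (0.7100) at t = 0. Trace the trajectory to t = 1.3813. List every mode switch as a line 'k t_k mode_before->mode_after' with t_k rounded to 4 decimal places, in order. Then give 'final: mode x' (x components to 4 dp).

Mode 3: guard c·x = 0.7660 hit at Δt = 1.0216 (t = 1.0216), x⁻ = (-0.7660) → reset → x⁺ = (-0.8405), jump to mode 2
Mode 2: flow for 0.3597 to horizon, guard not reached → x = (-0.4609)

1 1.0216 3->2
final: 2 -0.4609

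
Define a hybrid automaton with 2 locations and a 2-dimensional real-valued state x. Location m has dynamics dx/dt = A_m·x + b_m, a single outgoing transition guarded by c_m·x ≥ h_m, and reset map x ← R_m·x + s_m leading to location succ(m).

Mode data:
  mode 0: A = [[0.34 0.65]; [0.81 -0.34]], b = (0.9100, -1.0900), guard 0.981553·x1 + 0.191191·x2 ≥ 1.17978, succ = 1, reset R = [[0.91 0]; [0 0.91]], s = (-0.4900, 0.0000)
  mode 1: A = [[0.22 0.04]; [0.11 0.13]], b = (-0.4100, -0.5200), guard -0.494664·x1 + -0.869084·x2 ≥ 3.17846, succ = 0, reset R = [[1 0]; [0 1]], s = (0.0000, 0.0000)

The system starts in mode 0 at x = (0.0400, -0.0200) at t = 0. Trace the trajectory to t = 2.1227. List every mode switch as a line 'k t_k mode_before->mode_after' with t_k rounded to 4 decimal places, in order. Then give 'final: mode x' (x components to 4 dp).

1 1.5363 0->1
final: 1 0.5357 -0.8743

Mode 0: guard c·x = 1.1798 hit at Δt = 1.5363 (t = 1.5363), x⁻ = (1.3209, -0.6104) → reset → x⁺ = (0.7120, -0.5555), jump to mode 1
Mode 1: flow for 0.5864 to horizon, guard not reached → x = (0.5357, -0.8743)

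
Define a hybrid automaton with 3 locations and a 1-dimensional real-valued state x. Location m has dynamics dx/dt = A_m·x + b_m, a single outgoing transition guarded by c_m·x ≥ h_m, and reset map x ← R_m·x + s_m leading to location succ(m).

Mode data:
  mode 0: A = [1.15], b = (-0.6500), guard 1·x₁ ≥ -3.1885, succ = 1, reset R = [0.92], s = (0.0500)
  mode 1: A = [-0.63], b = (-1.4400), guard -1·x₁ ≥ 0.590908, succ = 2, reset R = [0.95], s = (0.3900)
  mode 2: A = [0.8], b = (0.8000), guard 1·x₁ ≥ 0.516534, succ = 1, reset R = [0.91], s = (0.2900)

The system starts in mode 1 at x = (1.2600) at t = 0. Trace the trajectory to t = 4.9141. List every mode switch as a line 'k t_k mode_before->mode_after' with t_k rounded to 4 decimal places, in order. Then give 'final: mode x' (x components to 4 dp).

1 1.1717 1->2
2 1.9272 2->1
3 2.8576 1->2
4 3.6131 2->1
5 4.5436 1->2
final: 2 0.1145

Mode 1: guard c·x = 0.5909 hit at Δt = 1.1717 (t = 1.1717), x⁻ = (-0.5909) → reset → x⁺ = (-0.1714), jump to mode 2
Mode 2: guard c·x = 0.5165 hit at Δt = 0.7555 (t = 1.9272), x⁻ = (0.5165) → reset → x⁺ = (0.7600), jump to mode 1
Mode 1: guard c·x = 0.5909 hit at Δt = 0.9304 (t = 2.8576), x⁻ = (-0.5909) → reset → x⁺ = (-0.1714), jump to mode 2
Mode 2: guard c·x = 0.5165 hit at Δt = 0.7555 (t = 3.6131), x⁻ = (0.5165) → reset → x⁺ = (0.7600), jump to mode 1
Mode 1: guard c·x = 0.5909 hit at Δt = 0.9304 (t = 4.5436), x⁻ = (-0.5909) → reset → x⁺ = (-0.1714), jump to mode 2
Mode 2: flow for 0.3705 to horizon, guard not reached → x = (0.1145)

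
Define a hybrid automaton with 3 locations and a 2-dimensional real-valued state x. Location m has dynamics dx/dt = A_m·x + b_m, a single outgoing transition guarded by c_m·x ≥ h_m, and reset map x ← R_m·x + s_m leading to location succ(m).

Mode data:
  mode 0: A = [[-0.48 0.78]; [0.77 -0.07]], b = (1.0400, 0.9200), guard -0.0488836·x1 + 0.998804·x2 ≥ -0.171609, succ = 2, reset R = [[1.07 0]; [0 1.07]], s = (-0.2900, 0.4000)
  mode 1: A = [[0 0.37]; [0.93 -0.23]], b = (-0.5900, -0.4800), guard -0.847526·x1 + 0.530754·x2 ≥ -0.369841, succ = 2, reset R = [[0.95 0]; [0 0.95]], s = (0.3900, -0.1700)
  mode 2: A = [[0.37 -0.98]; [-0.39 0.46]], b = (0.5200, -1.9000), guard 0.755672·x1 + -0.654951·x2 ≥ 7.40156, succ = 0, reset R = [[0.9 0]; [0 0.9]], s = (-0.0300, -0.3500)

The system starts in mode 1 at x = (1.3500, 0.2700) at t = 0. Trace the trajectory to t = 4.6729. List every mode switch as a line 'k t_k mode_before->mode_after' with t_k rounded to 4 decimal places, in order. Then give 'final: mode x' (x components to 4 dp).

Mode 1: guard c·x = -0.3698 hit at Δt = 1.1486 (t = 1.1486), x⁻ = (0.9120, 0.7595) → reset → x⁺ = (1.2564, 0.5516), jump to mode 2
Mode 2: guard c·x = 7.4016 hit at Δt = 1.4329 (t = 2.5815), x⁻ = (5.6907, -4.7351) → reset → x⁺ = (5.0916, -4.6116), jump to mode 0
Mode 0: guard c·x = -0.1716 hit at Δt = 1.2861 (t = 3.8676), x⁻ = (2.3537, -0.0566) → reset → x⁺ = (2.2284, 0.3394), jump to mode 2
Mode 2: flow for 0.8053 to horizon, guard not reached → x = (4.2847, -2.4858)

1 1.1486 1->2
2 2.5815 2->0
3 3.8676 0->2
final: 2 4.2847 -2.4858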